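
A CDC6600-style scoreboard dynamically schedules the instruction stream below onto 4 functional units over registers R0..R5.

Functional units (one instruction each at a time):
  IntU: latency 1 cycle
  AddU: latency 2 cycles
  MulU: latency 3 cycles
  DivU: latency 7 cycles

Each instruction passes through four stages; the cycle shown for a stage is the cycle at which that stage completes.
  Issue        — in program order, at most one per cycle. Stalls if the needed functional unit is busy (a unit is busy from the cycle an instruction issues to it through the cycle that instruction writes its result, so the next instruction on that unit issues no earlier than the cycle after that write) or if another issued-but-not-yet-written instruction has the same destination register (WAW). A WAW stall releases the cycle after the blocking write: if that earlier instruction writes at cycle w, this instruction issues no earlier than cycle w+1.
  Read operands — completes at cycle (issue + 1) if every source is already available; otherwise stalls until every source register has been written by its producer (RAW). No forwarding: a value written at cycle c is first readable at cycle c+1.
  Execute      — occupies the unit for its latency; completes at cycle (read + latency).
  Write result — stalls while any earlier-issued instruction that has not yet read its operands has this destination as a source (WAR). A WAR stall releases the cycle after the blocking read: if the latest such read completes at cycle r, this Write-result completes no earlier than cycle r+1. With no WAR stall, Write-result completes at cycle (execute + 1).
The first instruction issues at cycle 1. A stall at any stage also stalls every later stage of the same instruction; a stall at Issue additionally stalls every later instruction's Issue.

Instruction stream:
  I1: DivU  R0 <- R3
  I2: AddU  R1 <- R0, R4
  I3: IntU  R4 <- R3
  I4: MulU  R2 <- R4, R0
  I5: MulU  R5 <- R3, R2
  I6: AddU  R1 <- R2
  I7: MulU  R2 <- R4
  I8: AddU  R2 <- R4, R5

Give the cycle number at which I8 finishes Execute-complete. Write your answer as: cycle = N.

cycle = 33

[I1] 1/2/9/10
[I2] 2/11/13/14  (RAW R0: wait I1 write@10)
[I3] 3/4/5/12  (WAR R4: wait I2 read@11)
[I4] 4/13/16/17  (RAW R4: wait I3 write@12)
[I5] 18/19/22/23  (struct: MulU busy until I4 writes@17)
[I6] 19/20/22/23
[I7] 24/25/28/29  (struct: MulU busy until I5 writes@23)
[I8] 30/31/33/34  (WAW R2: wait I7 write@29)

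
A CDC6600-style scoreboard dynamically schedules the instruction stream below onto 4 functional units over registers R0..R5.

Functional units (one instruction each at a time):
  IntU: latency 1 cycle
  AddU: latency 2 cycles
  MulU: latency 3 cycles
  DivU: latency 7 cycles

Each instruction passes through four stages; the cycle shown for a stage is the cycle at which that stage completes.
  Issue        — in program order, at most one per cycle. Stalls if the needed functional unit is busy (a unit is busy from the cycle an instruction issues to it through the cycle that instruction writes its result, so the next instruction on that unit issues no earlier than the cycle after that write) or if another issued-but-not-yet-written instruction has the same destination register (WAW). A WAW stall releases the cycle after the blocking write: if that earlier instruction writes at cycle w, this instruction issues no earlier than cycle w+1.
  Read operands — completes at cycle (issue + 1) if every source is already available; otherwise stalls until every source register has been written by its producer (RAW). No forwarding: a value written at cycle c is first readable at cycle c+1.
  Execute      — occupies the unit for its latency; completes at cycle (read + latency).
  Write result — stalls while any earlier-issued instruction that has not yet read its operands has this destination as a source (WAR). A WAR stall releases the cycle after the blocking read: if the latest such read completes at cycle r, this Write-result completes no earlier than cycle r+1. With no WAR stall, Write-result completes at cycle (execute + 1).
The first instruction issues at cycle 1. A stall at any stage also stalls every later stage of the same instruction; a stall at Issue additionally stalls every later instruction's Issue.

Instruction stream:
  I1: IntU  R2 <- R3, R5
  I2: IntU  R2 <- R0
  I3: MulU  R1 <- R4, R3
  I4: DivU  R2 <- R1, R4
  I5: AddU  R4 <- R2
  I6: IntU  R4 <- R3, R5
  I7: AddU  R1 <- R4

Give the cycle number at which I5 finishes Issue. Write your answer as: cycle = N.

cycle = 10

cycle 1: I1→IntU
cycle 2: I1 RO
cycle 3: I1 EX
cycle 4: I1 WR R2
cycle 5: I2→IntU
cycle 6: I2 RO, I3→MulU
cycle 7: I2 EX, I3 RO
cycle 8: I2 WR R2
cycle 9: I4→DivU
cycle 10: I3 EX, I5→AddU
cycle 11: I3 WR R1
cycle 12: I4 RO
cycle 19: I4 EX
cycle 20: I4 WR R2
cycle 21: I5 RO
cycle 23: I5 EX
cycle 24: I5 WR R4
cycle 25: I6→IntU
cycle 26: I6 RO, I7→AddU
cycle 27: I6 EX
cycle 28: I6 WR R4
cycle 29: I7 RO
cycle 31: I7 EX
cycle 32: I7 WR R1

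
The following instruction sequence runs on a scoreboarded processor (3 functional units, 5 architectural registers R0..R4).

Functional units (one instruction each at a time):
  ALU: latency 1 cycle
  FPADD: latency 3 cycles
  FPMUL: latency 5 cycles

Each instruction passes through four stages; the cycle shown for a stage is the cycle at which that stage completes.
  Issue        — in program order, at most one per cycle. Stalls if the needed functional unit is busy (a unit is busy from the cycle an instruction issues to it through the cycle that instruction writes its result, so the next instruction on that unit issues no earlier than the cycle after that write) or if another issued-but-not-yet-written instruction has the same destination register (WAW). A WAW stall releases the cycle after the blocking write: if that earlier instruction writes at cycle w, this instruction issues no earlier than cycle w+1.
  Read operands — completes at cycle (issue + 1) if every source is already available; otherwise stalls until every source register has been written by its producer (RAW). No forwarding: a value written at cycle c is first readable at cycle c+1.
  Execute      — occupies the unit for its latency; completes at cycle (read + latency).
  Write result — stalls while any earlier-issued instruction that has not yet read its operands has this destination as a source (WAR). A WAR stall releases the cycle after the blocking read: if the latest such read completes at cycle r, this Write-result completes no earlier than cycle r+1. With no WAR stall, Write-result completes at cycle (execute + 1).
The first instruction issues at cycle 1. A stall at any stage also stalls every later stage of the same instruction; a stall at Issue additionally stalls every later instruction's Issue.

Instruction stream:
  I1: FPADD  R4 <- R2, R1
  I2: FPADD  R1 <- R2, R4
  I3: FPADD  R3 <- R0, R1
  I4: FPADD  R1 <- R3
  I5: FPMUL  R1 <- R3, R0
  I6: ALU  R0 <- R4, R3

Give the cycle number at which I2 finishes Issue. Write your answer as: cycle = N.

cycle = 7

[I1] 1/2/5/6
[I2] 7/8/11/12  (struct: FPADD busy until I1 writes@6)
[I3] 13/14/17/18  (struct: FPADD busy until I2 writes@12)
[I4] 19/20/23/24  (struct: FPADD busy until I3 writes@18)
[I5] 25/26/31/32  (WAW R1: wait I4 write@24)
[I6] 26/27/28/29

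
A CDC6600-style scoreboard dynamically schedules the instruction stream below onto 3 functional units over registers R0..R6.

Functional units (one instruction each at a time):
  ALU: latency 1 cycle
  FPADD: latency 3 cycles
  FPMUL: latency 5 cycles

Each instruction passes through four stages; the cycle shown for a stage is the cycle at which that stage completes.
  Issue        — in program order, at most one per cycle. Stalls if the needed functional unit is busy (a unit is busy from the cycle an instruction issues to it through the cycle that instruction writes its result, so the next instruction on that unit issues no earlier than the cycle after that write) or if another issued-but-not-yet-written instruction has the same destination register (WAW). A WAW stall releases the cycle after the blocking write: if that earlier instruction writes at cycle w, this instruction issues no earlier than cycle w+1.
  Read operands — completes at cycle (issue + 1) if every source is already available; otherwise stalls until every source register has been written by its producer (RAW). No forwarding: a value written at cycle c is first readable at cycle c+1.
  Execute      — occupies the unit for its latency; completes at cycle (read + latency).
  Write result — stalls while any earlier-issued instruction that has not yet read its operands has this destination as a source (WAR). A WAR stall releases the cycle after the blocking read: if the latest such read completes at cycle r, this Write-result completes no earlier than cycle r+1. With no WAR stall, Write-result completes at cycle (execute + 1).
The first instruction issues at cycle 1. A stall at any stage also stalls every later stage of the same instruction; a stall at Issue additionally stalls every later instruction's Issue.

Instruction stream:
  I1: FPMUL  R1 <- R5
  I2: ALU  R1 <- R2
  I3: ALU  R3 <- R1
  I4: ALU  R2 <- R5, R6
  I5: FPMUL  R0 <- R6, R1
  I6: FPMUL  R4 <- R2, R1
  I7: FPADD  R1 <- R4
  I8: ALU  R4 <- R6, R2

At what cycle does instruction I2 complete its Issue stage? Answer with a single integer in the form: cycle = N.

1) issue 1, read 2, done 7, write 8
2) issue 9, read 10, done 11, write 12  <WAW R1: wait I1 write@8>
3) issue 13, read 14, done 15, write 16  <struct: ALU busy until I2 writes@12>
4) issue 17, read 18, done 19, write 20  <struct: ALU busy until I3 writes@16>
5) issue 18, read 19, done 24, write 25
6) issue 26, read 27, done 32, write 33  <struct: FPMUL busy until I5 writes@25>
7) issue 27, read 34, done 37, write 38  <RAW R4: wait I6 write@33>
8) issue 34, read 35, done 36, write 37  <WAW R4: wait I6 write@33>

cycle = 9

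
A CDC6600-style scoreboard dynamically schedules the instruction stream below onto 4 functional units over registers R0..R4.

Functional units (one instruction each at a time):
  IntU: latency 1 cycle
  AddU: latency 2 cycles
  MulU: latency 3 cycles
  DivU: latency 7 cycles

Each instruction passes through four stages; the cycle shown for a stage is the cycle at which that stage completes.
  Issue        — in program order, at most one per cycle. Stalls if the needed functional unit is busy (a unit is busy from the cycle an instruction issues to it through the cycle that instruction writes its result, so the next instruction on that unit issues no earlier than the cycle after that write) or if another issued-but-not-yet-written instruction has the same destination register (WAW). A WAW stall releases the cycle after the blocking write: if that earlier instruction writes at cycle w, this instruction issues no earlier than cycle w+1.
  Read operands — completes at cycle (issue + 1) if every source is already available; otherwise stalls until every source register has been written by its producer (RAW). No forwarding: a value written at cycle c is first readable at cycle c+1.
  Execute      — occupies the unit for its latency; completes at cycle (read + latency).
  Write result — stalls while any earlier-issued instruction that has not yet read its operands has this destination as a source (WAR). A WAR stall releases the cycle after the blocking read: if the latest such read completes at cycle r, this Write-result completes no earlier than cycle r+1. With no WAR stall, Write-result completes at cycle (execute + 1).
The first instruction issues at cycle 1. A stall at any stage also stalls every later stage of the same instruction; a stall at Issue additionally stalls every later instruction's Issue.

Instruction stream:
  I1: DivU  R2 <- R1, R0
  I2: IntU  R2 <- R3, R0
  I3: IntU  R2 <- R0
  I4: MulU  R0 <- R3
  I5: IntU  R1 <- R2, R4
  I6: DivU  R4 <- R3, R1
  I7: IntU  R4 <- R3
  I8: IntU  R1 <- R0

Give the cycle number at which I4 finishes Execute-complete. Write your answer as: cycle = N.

[1] I1 dispatched to DivU
[2] I1 operands ready
[9] I1 complete
[10] R2←I1
[11] I2 dispatched to IntU
[12] I2 operands ready
[13] I2 complete
[14] R2←I2
[15] I3 dispatched to IntU
[16] I3 operands ready, I4 dispatched to MulU
[17] I3 complete, I4 operands ready
[18] R2←I3
[19] I5 dispatched to IntU
[20] I4 complete, I5 operands ready, I6 dispatched to DivU
[21] R0←I4, I5 complete
[22] R1←I5
[23] I6 operands ready
[30] I6 complete
[31] R4←I6
[32] I7 dispatched to IntU
[33] I7 operands ready
[34] I7 complete
[35] R4←I7
[36] I8 dispatched to IntU
[37] I8 operands ready
[38] I8 complete
[39] R1←I8

cycle = 20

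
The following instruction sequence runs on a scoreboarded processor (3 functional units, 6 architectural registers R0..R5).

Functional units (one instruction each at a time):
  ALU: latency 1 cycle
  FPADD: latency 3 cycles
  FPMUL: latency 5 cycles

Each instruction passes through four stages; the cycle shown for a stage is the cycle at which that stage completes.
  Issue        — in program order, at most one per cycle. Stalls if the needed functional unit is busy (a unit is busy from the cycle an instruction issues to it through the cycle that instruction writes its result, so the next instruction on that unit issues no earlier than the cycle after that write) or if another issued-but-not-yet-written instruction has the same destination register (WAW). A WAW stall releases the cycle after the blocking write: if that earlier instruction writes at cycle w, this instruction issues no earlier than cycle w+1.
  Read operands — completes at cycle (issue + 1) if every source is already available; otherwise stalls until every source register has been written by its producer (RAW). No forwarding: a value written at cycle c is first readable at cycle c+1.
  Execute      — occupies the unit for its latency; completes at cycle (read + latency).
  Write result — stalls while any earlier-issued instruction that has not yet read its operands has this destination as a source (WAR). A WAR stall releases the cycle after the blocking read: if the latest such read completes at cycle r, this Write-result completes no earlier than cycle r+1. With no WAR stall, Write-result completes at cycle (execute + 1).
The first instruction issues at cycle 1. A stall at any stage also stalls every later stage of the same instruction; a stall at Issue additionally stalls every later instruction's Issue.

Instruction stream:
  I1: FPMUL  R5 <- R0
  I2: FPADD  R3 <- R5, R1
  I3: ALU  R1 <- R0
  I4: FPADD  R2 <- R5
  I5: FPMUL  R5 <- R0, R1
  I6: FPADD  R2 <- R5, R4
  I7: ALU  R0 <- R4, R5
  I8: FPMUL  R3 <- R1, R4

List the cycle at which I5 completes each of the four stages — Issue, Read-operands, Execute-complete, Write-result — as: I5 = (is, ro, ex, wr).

cycle 1: I1 issues→FPMUL
cycle 2: I1 reads | I2 issues→FPADD
cycle 3: I3 issues→ALU
cycle 4: I3 reads
cycle 5: I3 exec-done
cycle 7: I1 exec-done
cycle 8: I1 writes R5
cycle 9: I2 reads
cycle 10: I3 writes R1
cycle 12: I2 exec-done
cycle 13: I2 writes R3
cycle 14: I4 issues→FPADD
cycle 15: I4 reads | I5 issues→FPMUL
cycle 16: I5 reads
cycle 18: I4 exec-done
cycle 19: I4 writes R2
cycle 20: I6 issues→FPADD
cycle 21: I5 exec-done | I7 issues→ALU
cycle 22: I5 writes R5
cycle 23: I6 reads | I7 reads | I8 issues→FPMUL
cycle 24: I7 exec-done | I8 reads
cycle 25: I7 writes R0
cycle 26: I6 exec-done
cycle 27: I6 writes R2
cycle 29: I8 exec-done
cycle 30: I8 writes R3

I5 = (15, 16, 21, 22)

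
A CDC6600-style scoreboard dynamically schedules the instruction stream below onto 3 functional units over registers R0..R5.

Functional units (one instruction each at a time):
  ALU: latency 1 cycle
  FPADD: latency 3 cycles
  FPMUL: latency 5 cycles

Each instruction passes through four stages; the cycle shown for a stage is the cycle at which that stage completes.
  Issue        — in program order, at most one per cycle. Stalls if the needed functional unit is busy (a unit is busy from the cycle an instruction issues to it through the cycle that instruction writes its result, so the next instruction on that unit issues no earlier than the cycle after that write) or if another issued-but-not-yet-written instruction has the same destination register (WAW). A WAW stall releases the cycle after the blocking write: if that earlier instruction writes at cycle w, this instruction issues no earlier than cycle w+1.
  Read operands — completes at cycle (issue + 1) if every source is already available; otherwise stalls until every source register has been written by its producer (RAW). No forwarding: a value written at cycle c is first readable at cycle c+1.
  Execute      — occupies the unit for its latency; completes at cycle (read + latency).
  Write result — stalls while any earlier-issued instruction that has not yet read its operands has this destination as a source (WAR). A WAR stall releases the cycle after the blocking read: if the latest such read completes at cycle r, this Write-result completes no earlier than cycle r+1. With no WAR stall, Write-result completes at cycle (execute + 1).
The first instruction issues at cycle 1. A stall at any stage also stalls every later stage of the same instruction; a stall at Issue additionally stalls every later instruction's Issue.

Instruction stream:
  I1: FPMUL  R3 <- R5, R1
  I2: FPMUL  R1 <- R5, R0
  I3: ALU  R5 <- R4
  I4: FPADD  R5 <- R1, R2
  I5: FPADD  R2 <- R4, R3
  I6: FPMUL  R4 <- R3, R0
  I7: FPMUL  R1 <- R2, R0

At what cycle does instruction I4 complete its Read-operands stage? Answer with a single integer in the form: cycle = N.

1) issue 1, read 2, done 7, write 8
2) issue 9, read 10, done 15, write 16  <struct: FPMUL busy until I1 writes@8>
3) issue 10, read 11, done 12, write 13
4) issue 14, read 17, done 20, write 21  <WAW R5: wait I3 write@13 / RAW R1: wait I2 write@16>
5) issue 22, read 23, done 26, write 27  <struct: FPADD busy until I4 writes@21>
6) issue 23, read 24, done 29, write 30
7) issue 31, read 32, done 37, write 38  <struct: FPMUL busy until I6 writes@30>

cycle = 17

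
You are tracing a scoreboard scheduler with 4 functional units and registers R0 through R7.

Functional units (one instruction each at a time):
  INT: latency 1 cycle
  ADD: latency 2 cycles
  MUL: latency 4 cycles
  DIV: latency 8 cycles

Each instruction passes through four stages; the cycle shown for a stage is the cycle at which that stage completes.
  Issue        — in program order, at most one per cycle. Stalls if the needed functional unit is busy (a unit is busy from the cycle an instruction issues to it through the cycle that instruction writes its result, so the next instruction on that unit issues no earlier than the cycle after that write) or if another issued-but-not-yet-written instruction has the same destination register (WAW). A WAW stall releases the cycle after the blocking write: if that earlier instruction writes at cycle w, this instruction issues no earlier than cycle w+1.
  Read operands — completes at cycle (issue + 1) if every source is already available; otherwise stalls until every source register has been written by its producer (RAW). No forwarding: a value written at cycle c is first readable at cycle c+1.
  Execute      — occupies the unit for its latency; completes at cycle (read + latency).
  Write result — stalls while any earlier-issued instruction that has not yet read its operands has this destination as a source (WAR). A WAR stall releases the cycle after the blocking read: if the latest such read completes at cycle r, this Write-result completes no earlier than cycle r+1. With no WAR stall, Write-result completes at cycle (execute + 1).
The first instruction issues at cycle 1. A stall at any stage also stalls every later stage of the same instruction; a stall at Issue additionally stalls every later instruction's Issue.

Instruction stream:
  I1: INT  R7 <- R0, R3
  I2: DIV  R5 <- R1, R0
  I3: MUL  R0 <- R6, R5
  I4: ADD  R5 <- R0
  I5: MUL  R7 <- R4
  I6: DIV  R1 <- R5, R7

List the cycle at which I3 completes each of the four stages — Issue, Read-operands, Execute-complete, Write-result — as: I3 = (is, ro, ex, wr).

I3 = (3, 13, 17, 18)

[1] issue I1 (INT)
[2] I1 read-ops, issue I2 (DIV)
[3] I1 finished on INT, I2 read-ops, issue I3 (MUL)
[4] I1→R7
[11] I2 finished on DIV
[12] I2→R5
[13] I3 read-ops, issue I4 (ADD)
[17] I3 finished on MUL
[18] I3→R0
[19] I4 read-ops, issue I5 (MUL)
[20] I5 read-ops, issue I6 (DIV)
[21] I4 finished on ADD
[22] I4→R5
[24] I5 finished on MUL
[25] I5→R7
[26] I6 read-ops
[34] I6 finished on DIV
[35] I6→R1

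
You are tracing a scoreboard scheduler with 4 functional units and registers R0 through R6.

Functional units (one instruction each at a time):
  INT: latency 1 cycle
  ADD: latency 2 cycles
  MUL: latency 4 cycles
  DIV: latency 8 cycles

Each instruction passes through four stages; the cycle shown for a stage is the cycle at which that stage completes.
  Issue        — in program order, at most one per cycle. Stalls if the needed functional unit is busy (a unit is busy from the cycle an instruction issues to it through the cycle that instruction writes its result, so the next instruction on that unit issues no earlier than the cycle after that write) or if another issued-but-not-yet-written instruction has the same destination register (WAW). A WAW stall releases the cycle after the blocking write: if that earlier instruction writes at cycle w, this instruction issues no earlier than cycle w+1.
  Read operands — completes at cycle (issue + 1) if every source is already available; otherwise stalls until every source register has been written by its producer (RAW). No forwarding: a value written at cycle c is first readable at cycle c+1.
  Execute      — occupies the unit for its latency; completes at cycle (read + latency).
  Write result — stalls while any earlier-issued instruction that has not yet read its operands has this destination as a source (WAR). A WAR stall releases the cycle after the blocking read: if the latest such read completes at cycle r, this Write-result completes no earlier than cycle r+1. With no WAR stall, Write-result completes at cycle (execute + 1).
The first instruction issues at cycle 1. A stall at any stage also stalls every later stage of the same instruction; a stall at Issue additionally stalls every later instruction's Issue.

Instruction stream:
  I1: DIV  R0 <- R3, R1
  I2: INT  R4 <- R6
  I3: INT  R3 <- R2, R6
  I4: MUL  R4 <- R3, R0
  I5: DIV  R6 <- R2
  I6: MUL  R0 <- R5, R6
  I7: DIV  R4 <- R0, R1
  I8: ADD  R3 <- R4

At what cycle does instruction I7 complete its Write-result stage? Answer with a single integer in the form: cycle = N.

cycle 1: I1 dispatched to DIV
cycle 2: I1 operands ready; I2 dispatched to INT
cycle 3: I2 operands ready
cycle 4: I2 complete
cycle 5: R4←I2
cycle 6: I3 dispatched to INT
cycle 7: I3 operands ready; I4 dispatched to MUL
cycle 8: I3 complete
cycle 9: R3←I3
cycle 10: I1 complete
cycle 11: R0←I1
cycle 12: I4 operands ready; I5 dispatched to DIV
cycle 13: I5 operands ready
cycle 16: I4 complete
cycle 17: R4←I4
cycle 18: I6 dispatched to MUL
cycle 21: I5 complete
cycle 22: R6←I5
cycle 23: I6 operands ready; I7 dispatched to DIV
cycle 24: I8 dispatched to ADD
cycle 27: I6 complete
cycle 28: R0←I6
cycle 29: I7 operands ready
cycle 37: I7 complete
cycle 38: R4←I7
cycle 39: I8 operands ready
cycle 41: I8 complete
cycle 42: R3←I8

cycle = 38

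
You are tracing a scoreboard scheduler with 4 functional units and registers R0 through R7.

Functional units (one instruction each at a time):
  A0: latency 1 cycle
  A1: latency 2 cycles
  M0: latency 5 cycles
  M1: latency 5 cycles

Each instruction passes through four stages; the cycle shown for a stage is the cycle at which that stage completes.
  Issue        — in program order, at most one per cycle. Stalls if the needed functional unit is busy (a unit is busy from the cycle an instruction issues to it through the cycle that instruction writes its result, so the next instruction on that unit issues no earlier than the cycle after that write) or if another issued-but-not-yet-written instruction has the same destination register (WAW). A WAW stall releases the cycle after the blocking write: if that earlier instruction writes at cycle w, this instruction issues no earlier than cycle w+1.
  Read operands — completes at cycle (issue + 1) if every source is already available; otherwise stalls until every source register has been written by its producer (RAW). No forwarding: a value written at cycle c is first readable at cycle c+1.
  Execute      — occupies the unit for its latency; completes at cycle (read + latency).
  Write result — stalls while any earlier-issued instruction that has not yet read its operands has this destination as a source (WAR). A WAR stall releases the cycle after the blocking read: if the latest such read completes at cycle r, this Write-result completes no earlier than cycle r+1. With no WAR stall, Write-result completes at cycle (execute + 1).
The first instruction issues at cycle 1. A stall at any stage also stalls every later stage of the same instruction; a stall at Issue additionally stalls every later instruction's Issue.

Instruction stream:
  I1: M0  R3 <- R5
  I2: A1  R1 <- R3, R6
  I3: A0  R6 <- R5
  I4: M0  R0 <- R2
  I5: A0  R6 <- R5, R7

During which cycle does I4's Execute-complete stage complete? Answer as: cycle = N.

cycle = 15

[1] I1 issues→M0
[2] I1 reads; I2 issues→A1
[3] I3 issues→A0
[4] I3 reads
[5] I3 exec-done
[7] I1 exec-done
[8] I1 writes R3
[9] I2 reads; I4 issues→M0
[10] I3 writes R6; I4 reads
[11] I2 exec-done; I5 issues→A0
[12] I2 writes R1; I5 reads
[13] I5 exec-done
[14] I5 writes R6
[15] I4 exec-done
[16] I4 writes R0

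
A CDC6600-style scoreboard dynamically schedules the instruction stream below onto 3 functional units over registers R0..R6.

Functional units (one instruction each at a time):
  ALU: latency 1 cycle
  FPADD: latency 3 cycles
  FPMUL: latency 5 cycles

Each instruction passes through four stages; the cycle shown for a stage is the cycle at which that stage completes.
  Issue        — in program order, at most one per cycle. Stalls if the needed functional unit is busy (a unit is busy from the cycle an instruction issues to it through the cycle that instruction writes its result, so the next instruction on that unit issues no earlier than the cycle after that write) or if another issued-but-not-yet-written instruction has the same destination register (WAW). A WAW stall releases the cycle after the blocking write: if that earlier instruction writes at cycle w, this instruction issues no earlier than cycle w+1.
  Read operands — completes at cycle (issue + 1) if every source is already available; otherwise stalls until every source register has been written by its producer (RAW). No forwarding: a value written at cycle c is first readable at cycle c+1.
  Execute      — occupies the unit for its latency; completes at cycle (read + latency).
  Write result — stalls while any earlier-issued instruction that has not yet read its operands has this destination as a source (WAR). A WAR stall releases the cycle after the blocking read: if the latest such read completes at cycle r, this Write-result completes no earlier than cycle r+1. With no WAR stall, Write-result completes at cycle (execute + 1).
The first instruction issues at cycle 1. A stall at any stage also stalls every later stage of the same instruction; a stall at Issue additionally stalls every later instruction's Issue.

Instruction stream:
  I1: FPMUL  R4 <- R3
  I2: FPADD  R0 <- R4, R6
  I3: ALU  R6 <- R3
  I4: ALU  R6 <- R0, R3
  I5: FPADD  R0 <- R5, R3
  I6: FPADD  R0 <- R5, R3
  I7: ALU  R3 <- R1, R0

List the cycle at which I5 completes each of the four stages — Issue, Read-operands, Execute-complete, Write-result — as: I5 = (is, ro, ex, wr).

I5 = (14, 15, 18, 19)

[I1] 1/2/7/8
[I2] 2/9/12/13  (RAW R4: wait I1 write@8)
[I3] 3/4/5/10  (WAR R6: wait I2 read@9)
[I4] 11/14/15/16  (struct: ALU busy until I3 writes@10; RAW R0: wait I2 write@13)
[I5] 14/15/18/19  (struct: FPADD busy until I2 writes@13)
[I6] 20/21/24/25  (struct: FPADD busy until I5 writes@19)
[I7] 21/26/27/28  (RAW R0: wait I6 write@25)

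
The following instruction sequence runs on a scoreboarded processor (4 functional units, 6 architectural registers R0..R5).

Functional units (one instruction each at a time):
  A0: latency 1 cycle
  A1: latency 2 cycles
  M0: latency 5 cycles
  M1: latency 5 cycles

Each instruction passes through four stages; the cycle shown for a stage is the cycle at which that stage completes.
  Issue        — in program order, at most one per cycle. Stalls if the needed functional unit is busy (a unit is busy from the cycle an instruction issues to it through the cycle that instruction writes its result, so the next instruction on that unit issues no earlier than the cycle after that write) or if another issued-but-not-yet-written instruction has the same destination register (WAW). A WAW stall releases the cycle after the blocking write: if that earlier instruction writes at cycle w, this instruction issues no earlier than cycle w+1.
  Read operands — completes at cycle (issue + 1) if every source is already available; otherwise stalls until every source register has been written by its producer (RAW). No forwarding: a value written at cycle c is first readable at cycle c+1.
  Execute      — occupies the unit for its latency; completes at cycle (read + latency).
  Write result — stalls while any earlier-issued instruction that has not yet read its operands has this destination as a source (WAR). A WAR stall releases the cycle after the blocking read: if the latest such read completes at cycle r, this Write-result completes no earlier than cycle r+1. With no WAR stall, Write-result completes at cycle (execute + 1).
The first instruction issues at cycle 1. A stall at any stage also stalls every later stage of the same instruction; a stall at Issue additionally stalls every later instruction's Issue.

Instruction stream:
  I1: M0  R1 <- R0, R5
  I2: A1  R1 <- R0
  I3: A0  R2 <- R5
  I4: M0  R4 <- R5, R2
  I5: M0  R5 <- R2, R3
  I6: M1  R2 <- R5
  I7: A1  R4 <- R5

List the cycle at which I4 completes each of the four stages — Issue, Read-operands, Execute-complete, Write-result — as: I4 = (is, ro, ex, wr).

I4 = (11, 14, 19, 20)

t=1  I1→M0
t=2  I1 RO
t=7  I1 EX
t=8  I1 WR R1
t=9  I2→A1
t=10  I2 RO | I3→A0
t=11  I3 RO | I4→M0
t=12  I2 EX | I3 EX
t=13  I2 WR R1 | I3 WR R2
t=14  I4 RO
t=19  I4 EX
t=20  I4 WR R4
t=21  I5→M0
t=22  I5 RO | I6→M1
t=23  I7→A1
t=27  I5 EX
t=28  I5 WR R5
t=29  I6 RO | I7 RO
t=31  I7 EX
t=32  I7 WR R4
t=34  I6 EX
t=35  I6 WR R2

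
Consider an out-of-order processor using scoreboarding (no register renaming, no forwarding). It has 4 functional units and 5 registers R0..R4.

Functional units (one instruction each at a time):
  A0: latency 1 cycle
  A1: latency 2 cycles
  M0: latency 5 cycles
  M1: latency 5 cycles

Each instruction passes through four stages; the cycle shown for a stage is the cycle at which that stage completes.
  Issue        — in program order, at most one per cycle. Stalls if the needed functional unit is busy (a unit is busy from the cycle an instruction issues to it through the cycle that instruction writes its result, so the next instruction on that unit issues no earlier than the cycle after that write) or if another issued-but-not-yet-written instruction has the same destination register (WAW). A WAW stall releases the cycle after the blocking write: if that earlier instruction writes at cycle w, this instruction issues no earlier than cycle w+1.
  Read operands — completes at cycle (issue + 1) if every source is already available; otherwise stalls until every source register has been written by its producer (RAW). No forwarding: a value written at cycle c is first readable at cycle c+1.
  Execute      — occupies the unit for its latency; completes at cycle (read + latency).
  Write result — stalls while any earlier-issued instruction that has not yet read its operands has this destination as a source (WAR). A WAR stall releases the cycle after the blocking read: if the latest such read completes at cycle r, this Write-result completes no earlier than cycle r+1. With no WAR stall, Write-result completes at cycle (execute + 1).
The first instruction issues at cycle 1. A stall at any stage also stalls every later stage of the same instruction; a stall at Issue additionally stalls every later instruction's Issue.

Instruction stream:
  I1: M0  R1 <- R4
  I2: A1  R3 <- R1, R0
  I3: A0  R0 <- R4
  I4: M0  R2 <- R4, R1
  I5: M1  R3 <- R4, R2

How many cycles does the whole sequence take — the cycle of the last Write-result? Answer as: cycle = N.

[I1] 1/2/7/8
[I2] 2/9/11/12  (RAW R1: wait I1 write@8)
[I3] 3/4/5/10  (WAR R0: wait I2 read@9)
[I4] 9/10/15/16  (struct: M0 busy until I1 writes@8)
[I5] 13/17/22/23  (WAW R3: wait I2 write@12; RAW R2: wait I4 write@16)

cycle = 23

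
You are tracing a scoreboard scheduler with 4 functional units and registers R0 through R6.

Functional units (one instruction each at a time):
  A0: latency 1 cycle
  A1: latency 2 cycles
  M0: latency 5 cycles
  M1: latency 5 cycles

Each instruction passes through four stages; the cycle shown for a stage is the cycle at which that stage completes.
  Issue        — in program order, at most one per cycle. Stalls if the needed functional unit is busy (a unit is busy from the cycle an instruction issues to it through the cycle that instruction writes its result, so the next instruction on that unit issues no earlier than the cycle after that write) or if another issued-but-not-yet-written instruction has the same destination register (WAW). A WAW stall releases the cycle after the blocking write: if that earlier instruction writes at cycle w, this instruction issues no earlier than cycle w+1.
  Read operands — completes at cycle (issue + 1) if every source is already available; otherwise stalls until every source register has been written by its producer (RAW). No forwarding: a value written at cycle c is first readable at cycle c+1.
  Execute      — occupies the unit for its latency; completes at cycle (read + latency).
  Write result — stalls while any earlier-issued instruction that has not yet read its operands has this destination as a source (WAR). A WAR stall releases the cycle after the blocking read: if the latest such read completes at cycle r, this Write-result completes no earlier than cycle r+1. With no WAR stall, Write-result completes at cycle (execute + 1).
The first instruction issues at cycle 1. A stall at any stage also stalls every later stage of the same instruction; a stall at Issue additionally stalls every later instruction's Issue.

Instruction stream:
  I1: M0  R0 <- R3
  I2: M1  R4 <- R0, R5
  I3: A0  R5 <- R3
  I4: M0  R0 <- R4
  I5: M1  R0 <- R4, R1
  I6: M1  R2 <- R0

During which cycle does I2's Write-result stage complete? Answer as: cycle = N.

cycle = 15

t=1  I1→M0
t=2  I1 RO | I2→M1
t=3  I3→A0
t=4  I3 RO
t=5  I3 EX
t=7  I1 EX
t=8  I1 WR R0
t=9  I2 RO | I4→M0
t=10  I3 WR R5
t=14  I2 EX
t=15  I2 WR R4
t=16  I4 RO
t=21  I4 EX
t=22  I4 WR R0
t=23  I5→M1
t=24  I5 RO
t=29  I5 EX
t=30  I5 WR R0
t=31  I6→M1
t=32  I6 RO
t=37  I6 EX
t=38  I6 WR R2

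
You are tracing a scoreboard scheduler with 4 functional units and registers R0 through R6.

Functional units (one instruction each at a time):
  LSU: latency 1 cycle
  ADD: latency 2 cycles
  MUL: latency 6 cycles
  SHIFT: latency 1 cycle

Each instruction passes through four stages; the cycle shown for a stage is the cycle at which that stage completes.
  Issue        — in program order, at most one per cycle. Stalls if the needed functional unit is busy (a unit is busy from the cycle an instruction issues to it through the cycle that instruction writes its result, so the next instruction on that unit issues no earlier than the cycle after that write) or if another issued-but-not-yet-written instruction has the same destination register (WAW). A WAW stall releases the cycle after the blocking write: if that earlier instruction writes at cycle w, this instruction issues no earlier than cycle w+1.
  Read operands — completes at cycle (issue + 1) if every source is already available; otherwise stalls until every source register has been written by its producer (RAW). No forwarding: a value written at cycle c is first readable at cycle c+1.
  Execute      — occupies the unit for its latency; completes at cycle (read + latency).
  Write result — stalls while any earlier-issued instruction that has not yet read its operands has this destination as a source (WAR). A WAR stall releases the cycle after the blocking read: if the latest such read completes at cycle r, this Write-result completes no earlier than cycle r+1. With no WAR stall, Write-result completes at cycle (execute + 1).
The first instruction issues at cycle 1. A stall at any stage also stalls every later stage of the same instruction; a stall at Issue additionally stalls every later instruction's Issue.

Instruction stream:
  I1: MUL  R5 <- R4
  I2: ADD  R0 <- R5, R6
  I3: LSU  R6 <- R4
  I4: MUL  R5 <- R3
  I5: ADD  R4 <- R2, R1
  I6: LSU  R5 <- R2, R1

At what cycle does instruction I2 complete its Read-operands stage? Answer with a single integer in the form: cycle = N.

[I1] 1/2/8/9
[I2] 2/10/12/13  (RAW R5: wait I1 write@9)
[I3] 3/4/5/11  (WAR R6: wait I2 read@10)
[I4] 10/11/17/18  (struct: MUL busy until I1 writes@9)
[I5] 14/15/17/18  (struct: ADD busy until I2 writes@13)
[I6] 19/20/21/22  (WAW R5: wait I4 write@18)

cycle = 10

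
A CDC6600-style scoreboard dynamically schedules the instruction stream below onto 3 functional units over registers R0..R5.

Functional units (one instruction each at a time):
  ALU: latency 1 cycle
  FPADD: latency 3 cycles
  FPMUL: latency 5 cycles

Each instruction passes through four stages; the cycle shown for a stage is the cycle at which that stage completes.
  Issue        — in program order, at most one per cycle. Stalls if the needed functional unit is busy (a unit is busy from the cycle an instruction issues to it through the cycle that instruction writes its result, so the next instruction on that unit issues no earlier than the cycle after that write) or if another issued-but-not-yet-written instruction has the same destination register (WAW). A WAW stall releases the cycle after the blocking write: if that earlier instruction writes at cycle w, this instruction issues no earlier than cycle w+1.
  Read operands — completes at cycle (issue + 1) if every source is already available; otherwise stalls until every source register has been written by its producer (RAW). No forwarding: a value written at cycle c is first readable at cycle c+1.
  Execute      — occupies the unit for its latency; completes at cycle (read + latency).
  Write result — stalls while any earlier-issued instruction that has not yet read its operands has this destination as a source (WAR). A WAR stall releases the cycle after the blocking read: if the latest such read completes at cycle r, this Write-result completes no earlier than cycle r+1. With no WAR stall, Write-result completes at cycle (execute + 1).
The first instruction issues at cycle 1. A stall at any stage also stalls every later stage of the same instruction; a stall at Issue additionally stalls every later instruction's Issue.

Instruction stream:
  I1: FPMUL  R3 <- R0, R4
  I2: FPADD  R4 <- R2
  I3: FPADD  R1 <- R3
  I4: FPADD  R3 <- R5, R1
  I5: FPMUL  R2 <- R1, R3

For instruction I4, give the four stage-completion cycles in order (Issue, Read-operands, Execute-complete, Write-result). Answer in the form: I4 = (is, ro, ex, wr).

I4 = (14, 15, 18, 19)

  I1 | 1 | 2 | 7 | 8
  I2 | 2 | 3 | 6 | 7
  I3 | 8 | 9 | 12 | 13   struct: FPADD busy until I2 writes@7
  I4 | 14 | 15 | 18 | 19   struct: FPADD busy until I3 writes@13
  I5 | 15 | 20 | 25 | 26   RAW R3: wait I4 write@19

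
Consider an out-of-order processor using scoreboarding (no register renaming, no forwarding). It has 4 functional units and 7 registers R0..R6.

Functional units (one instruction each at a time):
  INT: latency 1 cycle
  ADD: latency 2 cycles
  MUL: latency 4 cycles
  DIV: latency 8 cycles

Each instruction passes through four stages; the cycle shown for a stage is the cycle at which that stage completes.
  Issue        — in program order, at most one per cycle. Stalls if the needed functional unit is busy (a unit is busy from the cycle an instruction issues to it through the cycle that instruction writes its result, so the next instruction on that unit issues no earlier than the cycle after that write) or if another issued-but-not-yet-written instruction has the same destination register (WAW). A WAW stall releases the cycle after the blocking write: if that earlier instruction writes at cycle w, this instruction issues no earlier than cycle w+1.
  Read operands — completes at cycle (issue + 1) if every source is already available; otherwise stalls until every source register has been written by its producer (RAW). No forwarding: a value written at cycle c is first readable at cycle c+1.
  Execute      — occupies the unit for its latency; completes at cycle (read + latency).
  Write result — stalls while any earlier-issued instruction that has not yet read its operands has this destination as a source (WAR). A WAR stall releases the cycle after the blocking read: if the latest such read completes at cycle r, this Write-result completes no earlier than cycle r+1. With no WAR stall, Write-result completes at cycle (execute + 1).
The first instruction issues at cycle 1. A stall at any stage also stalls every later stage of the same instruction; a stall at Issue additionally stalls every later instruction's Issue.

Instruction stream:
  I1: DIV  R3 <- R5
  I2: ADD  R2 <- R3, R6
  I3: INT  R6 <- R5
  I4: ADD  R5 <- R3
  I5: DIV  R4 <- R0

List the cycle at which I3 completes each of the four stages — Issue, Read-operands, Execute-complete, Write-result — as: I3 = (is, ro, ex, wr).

I3 = (3, 4, 5, 13)

I1 -> (1, 2, 10, 11)
I2 -> (2, 12, 14, 15)  // RAW R3: wait I1 write@11
I3 -> (3, 4, 5, 13)  // WAR R6: wait I2 read@12
I4 -> (16, 17, 19, 20)  // struct: ADD busy until I2 writes@15
I5 -> (17, 18, 26, 27)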